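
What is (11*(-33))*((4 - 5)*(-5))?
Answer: -1815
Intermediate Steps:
(11*(-33))*((4 - 5)*(-5)) = -(-363)*(-5) = -363*5 = -1815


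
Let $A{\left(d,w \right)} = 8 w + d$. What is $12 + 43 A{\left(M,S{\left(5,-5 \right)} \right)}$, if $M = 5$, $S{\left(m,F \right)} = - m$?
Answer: $-1493$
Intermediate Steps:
$A{\left(d,w \right)} = d + 8 w$
$12 + 43 A{\left(M,S{\left(5,-5 \right)} \right)} = 12 + 43 \left(5 + 8 \left(\left(-1\right) 5\right)\right) = 12 + 43 \left(5 + 8 \left(-5\right)\right) = 12 + 43 \left(5 - 40\right) = 12 + 43 \left(-35\right) = 12 - 1505 = -1493$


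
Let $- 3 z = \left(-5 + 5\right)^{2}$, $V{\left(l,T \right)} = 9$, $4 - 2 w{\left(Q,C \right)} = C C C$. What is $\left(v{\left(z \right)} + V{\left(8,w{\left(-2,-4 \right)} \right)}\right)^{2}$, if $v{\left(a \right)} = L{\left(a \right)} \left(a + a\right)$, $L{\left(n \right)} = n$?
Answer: $81$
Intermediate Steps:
$w{\left(Q,C \right)} = 2 - \frac{C^{3}}{2}$ ($w{\left(Q,C \right)} = 2 - \frac{C C C}{2} = 2 - \frac{C^{2} C}{2} = 2 - \frac{C^{3}}{2}$)
$z = 0$ ($z = - \frac{\left(-5 + 5\right)^{2}}{3} = - \frac{0^{2}}{3} = \left(- \frac{1}{3}\right) 0 = 0$)
$v{\left(a \right)} = 2 a^{2}$ ($v{\left(a \right)} = a \left(a + a\right) = a 2 a = 2 a^{2}$)
$\left(v{\left(z \right)} + V{\left(8,w{\left(-2,-4 \right)} \right)}\right)^{2} = \left(2 \cdot 0^{2} + 9\right)^{2} = \left(2 \cdot 0 + 9\right)^{2} = \left(0 + 9\right)^{2} = 9^{2} = 81$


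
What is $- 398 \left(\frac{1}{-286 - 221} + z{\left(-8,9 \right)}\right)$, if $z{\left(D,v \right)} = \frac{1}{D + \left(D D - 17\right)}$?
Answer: $- \frac{1592}{169} \approx -9.4201$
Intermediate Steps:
$z{\left(D,v \right)} = \frac{1}{-17 + D + D^{2}}$ ($z{\left(D,v \right)} = \frac{1}{D + \left(D^{2} - 17\right)} = \frac{1}{D + \left(-17 + D^{2}\right)} = \frac{1}{-17 + D + D^{2}}$)
$- 398 \left(\frac{1}{-286 - 221} + z{\left(-8,9 \right)}\right) = - 398 \left(\frac{1}{-286 - 221} + \frac{1}{-17 - 8 + \left(-8\right)^{2}}\right) = - 398 \left(\frac{1}{-507} + \frac{1}{-17 - 8 + 64}\right) = - 398 \left(- \frac{1}{507} + \frac{1}{39}\right) = \left(-398\right) \frac{4}{169} = - \frac{1592}{169}$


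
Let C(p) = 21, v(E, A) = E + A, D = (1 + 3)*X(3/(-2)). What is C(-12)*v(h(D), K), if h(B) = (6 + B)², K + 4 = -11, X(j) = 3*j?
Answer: 2709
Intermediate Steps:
D = -18 (D = (1 + 3)*(3*(3/(-2))) = 4*(3*(3*(-½))) = 4*(3*(-3/2)) = 4*(-9/2) = -18)
K = -15 (K = -4 - 11 = -15)
v(E, A) = A + E
C(-12)*v(h(D), K) = 21*(-15 + (6 - 18)²) = 21*(-15 + (-12)²) = 21*(-15 + 144) = 21*129 = 2709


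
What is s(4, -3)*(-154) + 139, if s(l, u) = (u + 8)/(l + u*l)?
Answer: 941/4 ≈ 235.25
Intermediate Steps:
s(l, u) = (8 + u)/(l + l*u)
s(4, -3)*(-154) + 139 = ((8 - 3)/(4*(1 - 3)))*(-154) + 139 = ((¼)*5/(-2))*(-154) + 139 = ((¼)*(-½)*5)*(-154) + 139 = -5/8*(-154) + 139 = 385/4 + 139 = 941/4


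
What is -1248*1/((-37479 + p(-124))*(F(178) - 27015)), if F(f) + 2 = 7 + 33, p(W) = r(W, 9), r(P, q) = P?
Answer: -1248/1014416131 ≈ -1.2303e-6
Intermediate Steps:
p(W) = W
F(f) = 38 (F(f) = -2 + (7 + 33) = -2 + 40 = 38)
-1248*1/((-37479 + p(-124))*(F(178) - 27015)) = -1248*1/((-37479 - 124)*(38 - 27015)) = -1248/((-26977*(-37603))) = -1248/1014416131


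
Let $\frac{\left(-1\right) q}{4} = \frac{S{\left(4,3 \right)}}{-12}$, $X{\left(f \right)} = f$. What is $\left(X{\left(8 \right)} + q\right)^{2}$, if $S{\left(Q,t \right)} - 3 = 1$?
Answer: $\frac{784}{9} \approx 87.111$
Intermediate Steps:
$S{\left(Q,t \right)} = 4$ ($S{\left(Q,t \right)} = 3 + 1 = 4$)
$q = \frac{4}{3}$ ($q = - 4 \frac{4}{-12} = - 4 \cdot 4 \left(- \frac{1}{12}\right) = \left(-4\right) \left(- \frac{1}{3}\right) = \frac{4}{3} \approx 1.3333$)
$\left(X{\left(8 \right)} + q\right)^{2} = \left(8 + \frac{4}{3}\right)^{2} = \left(\frac{28}{3}\right)^{2} = \frac{784}{9}$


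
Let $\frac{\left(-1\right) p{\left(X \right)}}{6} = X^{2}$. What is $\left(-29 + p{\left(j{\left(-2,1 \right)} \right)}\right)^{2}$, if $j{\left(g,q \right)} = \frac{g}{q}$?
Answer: $2809$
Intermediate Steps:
$p{\left(X \right)} = - 6 X^{2}$
$\left(-29 + p{\left(j{\left(-2,1 \right)} \right)}\right)^{2} = \left(-29 - 6 \left(- \frac{2}{1}\right)^{2}\right)^{2} = \left(-29 - 6 \left(\left(-2\right) 1\right)^{2}\right)^{2} = \left(-29 - 6 \left(-2\right)^{2}\right)^{2} = \left(-29 - 24\right)^{2} = \left(-53\right)^{2} = 2809$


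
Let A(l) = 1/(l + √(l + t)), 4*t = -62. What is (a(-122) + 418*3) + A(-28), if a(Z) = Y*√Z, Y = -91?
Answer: 2075314/1655 - 91*I*√122 - I*√174/1655 ≈ 1254.0 - 1005.1*I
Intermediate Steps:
t = -31/2 (t = (¼)*(-62) = -31/2 ≈ -15.500)
a(Z) = -91*√Z
A(l) = 1/(l + √(-31/2 + l)) (A(l) = 1/(l + √(l - 31/2)) = 1/(l + √(-31/2 + l)))
(a(-122) + 418*3) + A(-28) = (-91*I*√122 + 418*3) + 2/(2*(-28) + √2*√(-31 + 2*(-28))) = (-91*I*√122 + 1254) + 2/(-56 + √2*√(-31 - 56)) = (-91*I*√122 + 1254) + 2/(-56 + √2*√(-87)) = (1254 - 91*I*√122) + 2/(-56 + √2*(I*√87)) = (1254 - 91*I*√122) + 2/(-56 + I*√174) = 1254 + 2/(-56 + I*√174) - 91*I*√122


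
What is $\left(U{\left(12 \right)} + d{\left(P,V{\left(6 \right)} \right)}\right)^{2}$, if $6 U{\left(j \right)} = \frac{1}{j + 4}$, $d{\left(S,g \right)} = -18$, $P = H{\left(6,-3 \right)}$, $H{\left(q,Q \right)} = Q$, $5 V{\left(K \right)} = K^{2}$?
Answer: $\frac{2982529}{9216} \approx 323.63$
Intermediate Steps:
$V{\left(K \right)} = \frac{K^{2}}{5}$
$P = -3$
$U{\left(j \right)} = \frac{1}{6 \left(4 + j\right)}$ ($U{\left(j \right)} = \frac{1}{6 \left(j + 4\right)} = \frac{1}{6 \left(4 + j\right)}$)
$\left(U{\left(12 \right)} + d{\left(P,V{\left(6 \right)} \right)}\right)^{2} = \left(\frac{1}{6 \left(4 + 12\right)} - 18\right)^{2} = \left(\frac{1}{6 \cdot 16} - 18\right)^{2} = \left(\frac{1}{6} \cdot \frac{1}{16} - 18\right)^{2} = \left(\frac{1}{96} - 18\right)^{2} = \left(- \frac{1727}{96}\right)^{2} = \frac{2982529}{9216}$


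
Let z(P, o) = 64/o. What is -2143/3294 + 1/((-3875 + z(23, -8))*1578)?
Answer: -1094247148/1681964163 ≈ -0.65058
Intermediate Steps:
-2143/3294 + 1/((-3875 + z(23, -8))*1578) = -2143/3294 + 1/(-3875 + 64/(-8)*1578) = -2143*1/3294 + (1/1578)/(-3875 + 64*(-1/8)) = -2143/3294 + (1/1578)/(-3875 - 8) = -2143/3294 + (1/1578)/(-3883) = -2143/3294 - 1/3883*1/1578 = -2143/3294 - 1/6127374 = -1094247148/1681964163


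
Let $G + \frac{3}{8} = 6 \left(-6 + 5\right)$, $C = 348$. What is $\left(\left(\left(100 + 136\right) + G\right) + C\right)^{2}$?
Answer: $\frac{21353641}{64} \approx 3.3365 \cdot 10^{5}$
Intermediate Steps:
$G = - \frac{51}{8}$ ($G = - \frac{3}{8} + 6 \left(-6 + 5\right) = - \frac{3}{8} + 6 \left(-1\right) = - \frac{3}{8} - 6 = - \frac{51}{8} \approx -6.375$)
$\left(\left(\left(100 + 136\right) + G\right) + C\right)^{2} = \left(\left(\left(100 + 136\right) - \frac{51}{8}\right) + 348\right)^{2} = \left(\left(236 - \frac{51}{8}\right) + 348\right)^{2} = \left(\frac{1837}{8} + 348\right)^{2} = \left(\frac{4621}{8}\right)^{2} = \frac{21353641}{64}$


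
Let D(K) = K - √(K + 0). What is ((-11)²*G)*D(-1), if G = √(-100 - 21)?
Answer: 1331 - 1331*I ≈ 1331.0 - 1331.0*I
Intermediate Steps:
D(K) = K - √K
G = 11*I (G = √(-121) = 11*I ≈ 11.0*I)
((-11)²*G)*D(-1) = ((-11)²*(11*I))*(-1 - √(-1)) = (121*(11*I))*(-1 - I) = (1331*I)*(-1 - I) = 1331*I*(-1 - I)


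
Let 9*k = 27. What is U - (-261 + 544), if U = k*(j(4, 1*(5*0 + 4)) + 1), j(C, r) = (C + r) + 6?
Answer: -238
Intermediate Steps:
k = 3 (k = (⅑)*27 = 3)
j(C, r) = 6 + C + r
U = 45 (U = 3*((6 + 4 + 1*(5*0 + 4)) + 1) = 3*((6 + 4 + 1*(0 + 4)) + 1) = 3*((6 + 4 + 1*4) + 1) = 3*((6 + 4 + 4) + 1) = 3*(14 + 1) = 3*15 = 45)
U - (-261 + 544) = 45 - (-261 + 544) = 45 - 1*283 = 45 - 283 = -238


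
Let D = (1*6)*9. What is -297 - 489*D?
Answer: -26703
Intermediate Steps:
D = 54 (D = 6*9 = 54)
-297 - 489*D = -297 - 489*54 = -297 - 26406 = -26703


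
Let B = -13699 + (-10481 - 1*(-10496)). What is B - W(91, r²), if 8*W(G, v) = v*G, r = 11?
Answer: -120483/8 ≈ -15060.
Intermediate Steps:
W(G, v) = G*v/8 (W(G, v) = (v*G)/8 = (G*v)/8 = G*v/8)
B = -13684 (B = -13699 + (-10481 + 10496) = -13699 + 15 = -13684)
B - W(91, r²) = -13684 - 91*11²/8 = -13684 - 91*121/8 = -13684 - 1*11011/8 = -13684 - 11011/8 = -120483/8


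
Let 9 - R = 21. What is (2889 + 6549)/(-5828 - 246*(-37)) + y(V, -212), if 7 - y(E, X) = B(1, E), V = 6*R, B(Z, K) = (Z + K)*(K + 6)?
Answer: -7654804/1637 ≈ -4676.1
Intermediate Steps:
R = -12 (R = 9 - 1*21 = 9 - 21 = -12)
B(Z, K) = (6 + K)*(K + Z) (B(Z, K) = (K + Z)*(6 + K) = (6 + K)*(K + Z))
V = -72 (V = 6*(-12) = -72)
y(E, X) = 1 - E² - 7*E (y(E, X) = 7 - (E² + 6*E + 6*1 + E*1) = 7 - (E² + 6*E + 6 + E) = 7 - (6 + E² + 7*E) = 7 + (-6 - E² - 7*E) = 1 - E² - 7*E)
(2889 + 6549)/(-5828 - 246*(-37)) + y(V, -212) = (2889 + 6549)/(-5828 - 246*(-37)) + (1 - 1*(-72)² - 7*(-72)) = 9438/(-5828 + 9102) + (1 - 1*5184 + 504) = 9438/3274 + (1 - 5184 + 504) = 9438*(1/3274) - 4679 = 4719/1637 - 4679 = -7654804/1637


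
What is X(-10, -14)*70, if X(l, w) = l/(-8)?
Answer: 175/2 ≈ 87.500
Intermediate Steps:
X(l, w) = -l/8 (X(l, w) = l*(-⅛) = -l/8)
X(-10, -14)*70 = -⅛*(-10)*70 = (5/4)*70 = 175/2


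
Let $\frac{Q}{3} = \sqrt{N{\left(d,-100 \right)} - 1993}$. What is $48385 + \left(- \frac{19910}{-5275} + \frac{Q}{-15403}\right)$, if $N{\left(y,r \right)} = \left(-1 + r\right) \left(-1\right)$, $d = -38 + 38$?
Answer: $\frac{51050157}{1055} - \frac{6 i \sqrt{473}}{15403} \approx 48389.0 - 0.0084718 i$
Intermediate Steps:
$d = 0$
$N{\left(y,r \right)} = 1 - r$
$Q = 6 i \sqrt{473}$ ($Q = 3 \sqrt{\left(1 - -100\right) - 1993} = 3 \sqrt{\left(1 + 100\right) - 1993} = 3 \sqrt{101 - 1993} = 3 \sqrt{-1892} = 3 \cdot 2 i \sqrt{473} = 6 i \sqrt{473} \approx 130.49 i$)
$48385 + \left(- \frac{19910}{-5275} + \frac{Q}{-15403}\right) = 48385 + \left(- \frac{19910}{-5275} + \frac{6 i \sqrt{473}}{-15403}\right) = 48385 + \left(\left(-19910\right) \left(- \frac{1}{5275}\right) + 6 i \sqrt{473} \left(- \frac{1}{15403}\right)\right) = 48385 + \left(\frac{3982}{1055} - \frac{6 i \sqrt{473}}{15403}\right) = \frac{51050157}{1055} - \frac{6 i \sqrt{473}}{15403}$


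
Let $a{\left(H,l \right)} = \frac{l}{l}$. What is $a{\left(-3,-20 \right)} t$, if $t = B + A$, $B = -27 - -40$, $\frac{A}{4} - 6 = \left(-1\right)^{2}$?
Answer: $41$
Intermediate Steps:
$A = 28$ ($A = 24 + 4 \left(-1\right)^{2} = 24 + 4 \cdot 1 = 24 + 4 = 28$)
$B = 13$ ($B = -27 + 40 = 13$)
$a{\left(H,l \right)} = 1$
$t = 41$ ($t = 13 + 28 = 41$)
$a{\left(-3,-20 \right)} t = 1 \cdot 41 = 41$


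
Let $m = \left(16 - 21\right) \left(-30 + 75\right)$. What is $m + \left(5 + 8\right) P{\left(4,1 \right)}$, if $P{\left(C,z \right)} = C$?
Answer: $-173$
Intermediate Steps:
$m = -225$ ($m = \left(-5\right) 45 = -225$)
$m + \left(5 + 8\right) P{\left(4,1 \right)} = -225 + \left(5 + 8\right) 4 = -225 + 13 \cdot 4 = -225 + 52 = -173$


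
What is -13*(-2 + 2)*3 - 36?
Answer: -36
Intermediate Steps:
-13*(-2 + 2)*3 - 36 = -0*3 - 36 = -13*0 - 36 = 0 - 36 = -36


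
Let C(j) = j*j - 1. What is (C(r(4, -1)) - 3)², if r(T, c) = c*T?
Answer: 144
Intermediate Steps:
r(T, c) = T*c
C(j) = -1 + j² (C(j) = j² - 1 = -1 + j²)
(C(r(4, -1)) - 3)² = ((-1 + (4*(-1))²) - 3)² = ((-1 + (-4)²) - 3)² = ((-1 + 16) - 3)² = (15 - 3)² = 12² = 144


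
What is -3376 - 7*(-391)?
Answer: -639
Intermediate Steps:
-3376 - 7*(-391) = -3376 - 1*(-2737) = -3376 + 2737 = -639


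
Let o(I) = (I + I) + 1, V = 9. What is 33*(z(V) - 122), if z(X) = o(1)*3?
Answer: -3729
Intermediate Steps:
o(I) = 1 + 2*I (o(I) = 2*I + 1 = 1 + 2*I)
z(X) = 9 (z(X) = (1 + 2*1)*3 = (1 + 2)*3 = 3*3 = 9)
33*(z(V) - 122) = 33*(9 - 122) = 33*(-113) = -3729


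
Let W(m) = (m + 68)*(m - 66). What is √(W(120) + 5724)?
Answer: 126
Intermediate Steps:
W(m) = (-66 + m)*(68 + m) (W(m) = (68 + m)*(-66 + m) = (-66 + m)*(68 + m))
√(W(120) + 5724) = √((-4488 + 120² + 2*120) + 5724) = √((-4488 + 14400 + 240) + 5724) = √(10152 + 5724) = √15876 = 126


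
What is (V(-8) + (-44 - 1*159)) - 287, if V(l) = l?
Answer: -498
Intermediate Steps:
(V(-8) + (-44 - 1*159)) - 287 = (-8 + (-44 - 1*159)) - 287 = (-8 + (-44 - 159)) - 287 = (-8 - 203) - 287 = -211 - 287 = -498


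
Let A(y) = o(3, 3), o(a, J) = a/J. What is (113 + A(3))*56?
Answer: 6384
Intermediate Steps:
A(y) = 1 (A(y) = 3/3 = 3*(1/3) = 1)
(113 + A(3))*56 = (113 + 1)*56 = 114*56 = 6384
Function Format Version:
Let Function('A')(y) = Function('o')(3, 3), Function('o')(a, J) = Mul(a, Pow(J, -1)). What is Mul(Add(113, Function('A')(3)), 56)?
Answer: 6384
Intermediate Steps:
Function('A')(y) = 1 (Function('A')(y) = Mul(3, Pow(3, -1)) = Mul(3, Rational(1, 3)) = 1)
Mul(Add(113, Function('A')(3)), 56) = Mul(Add(113, 1), 56) = Mul(114, 56) = 6384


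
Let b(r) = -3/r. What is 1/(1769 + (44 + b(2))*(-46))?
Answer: -1/186 ≈ -0.0053763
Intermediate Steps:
1/(1769 + (44 + b(2))*(-46)) = 1/(1769 + (44 - 3/2)*(-46)) = 1/(1769 + (85/2)*(-46)) = 1/(1769 - 1955) = 1/(-186) = -1/186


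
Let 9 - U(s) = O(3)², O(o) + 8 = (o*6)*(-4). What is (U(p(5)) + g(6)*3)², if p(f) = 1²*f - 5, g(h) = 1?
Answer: 40806544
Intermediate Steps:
O(o) = -8 - 24*o (O(o) = -8 + (o*6)*(-4) = -8 + (6*o)*(-4) = -8 - 24*o)
p(f) = -5 + f (p(f) = 1*f - 5 = f - 5 = -5 + f)
U(s) = -6391 (U(s) = 9 - (-8 - 24*3)² = 9 - (-8 - 72)² = 9 - 1*(-80)² = 9 - 1*6400 = 9 - 6400 = -6391)
(U(p(5)) + g(6)*3)² = (-6391 + 1*3)² = (-6391 + 3)² = (-6388)² = 40806544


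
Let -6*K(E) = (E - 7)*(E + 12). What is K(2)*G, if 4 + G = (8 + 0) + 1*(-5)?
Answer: -35/3 ≈ -11.667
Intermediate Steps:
K(E) = -(-7 + E)*(12 + E)/6 (K(E) = -(E - 7)*(E + 12)/6 = -(-7 + E)*(12 + E)/6)
G = -1 (G = -4 + ((8 + 0) + 1*(-5)) = -4 + (8 - 5) = -4 + 3 = -1)
K(2)*G = (14 - ⅚*2 - ⅙*2²)*(-1) = (14 - 5/3 - ⅙*4)*(-1) = (14 - 5/3 - ⅔)*(-1) = (35/3)*(-1) = -35/3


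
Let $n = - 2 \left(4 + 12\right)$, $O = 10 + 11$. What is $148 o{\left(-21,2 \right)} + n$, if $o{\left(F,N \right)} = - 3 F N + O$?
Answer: $21724$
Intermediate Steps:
$O = 21$
$n = -32$ ($n = \left(-2\right) 16 = -32$)
$o{\left(F,N \right)} = 21 - 3 F N$ ($o{\left(F,N \right)} = - 3 F N + 21 = 21 - 3 F N$)
$148 o{\left(-21,2 \right)} + n = 148 \left(21 - \left(-63\right) 2\right) - 32 = 148 \left(21 + 126\right) - 32 = 148 \cdot 147 - 32 = 21756 - 32 = 21724$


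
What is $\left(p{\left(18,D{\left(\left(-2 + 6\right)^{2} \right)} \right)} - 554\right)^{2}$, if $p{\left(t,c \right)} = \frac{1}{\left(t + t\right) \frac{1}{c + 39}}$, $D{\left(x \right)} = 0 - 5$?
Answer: $\frac{99102025}{324} \approx 3.0587 \cdot 10^{5}$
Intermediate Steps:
$D{\left(x \right)} = -5$
$p{\left(t,c \right)} = \frac{39 + c}{2 t}$ ($p{\left(t,c \right)} = \frac{1}{2 t \frac{1}{39 + c}} = \frac{39 + c}{2 t}$)
$\left(p{\left(18,D{\left(\left(-2 + 6\right)^{2} \right)} \right)} - 554\right)^{2} = \left(\frac{39 - 5}{2 \cdot 18} - 554\right)^{2} = \left(\frac{1}{2} \cdot \frac{1}{18} \cdot 34 - 554\right)^{2} = \left(\frac{17}{18} - 554\right)^{2} = \left(- \frac{9955}{18}\right)^{2} = \frac{99102025}{324}$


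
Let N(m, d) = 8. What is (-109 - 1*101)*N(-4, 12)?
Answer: -1680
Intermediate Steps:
(-109 - 1*101)*N(-4, 12) = (-109 - 1*101)*8 = (-109 - 101)*8 = -210*8 = -1680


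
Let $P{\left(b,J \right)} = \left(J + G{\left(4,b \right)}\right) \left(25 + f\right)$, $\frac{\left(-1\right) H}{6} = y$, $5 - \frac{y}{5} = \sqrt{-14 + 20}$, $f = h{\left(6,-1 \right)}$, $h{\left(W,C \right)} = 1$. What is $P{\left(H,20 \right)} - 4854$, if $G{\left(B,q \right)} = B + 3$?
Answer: $-4152$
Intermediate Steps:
$f = 1$
$y = 25 - 5 \sqrt{6}$ ($y = 25 - 5 \sqrt{-14 + 20} = 25 - 5 \sqrt{6} \approx 12.753$)
$H = -150 + 30 \sqrt{6}$ ($H = - 6 \left(25 - 5 \sqrt{6}\right) = -150 + 30 \sqrt{6} \approx -76.515$)
$G{\left(B,q \right)} = 3 + B$
$P{\left(b,J \right)} = 182 + 26 J$ ($P{\left(b,J \right)} = \left(J + \left(3 + 4\right)\right) \left(25 + 1\right) = \left(J + 7\right) 26 = \left(7 + J\right) 26 = 182 + 26 J$)
$P{\left(H,20 \right)} - 4854 = \left(182 + 26 \cdot 20\right) - 4854 = \left(182 + 520\right) - 4854 = 702 - 4854 = -4152$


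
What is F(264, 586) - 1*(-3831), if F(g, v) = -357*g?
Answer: -90417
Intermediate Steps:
F(264, 586) - 1*(-3831) = -357*264 - 1*(-3831) = -94248 + 3831 = -90417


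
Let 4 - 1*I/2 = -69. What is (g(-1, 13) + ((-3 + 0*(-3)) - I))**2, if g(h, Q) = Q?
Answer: 18496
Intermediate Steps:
I = 146 (I = 8 - 2*(-69) = 8 + 138 = 146)
(g(-1, 13) + ((-3 + 0*(-3)) - I))**2 = (13 + ((-3 + 0*(-3)) - 1*146))**2 = (13 + ((-3 + 0) - 146))**2 = (13 + (-3 - 146))**2 = (13 - 149)**2 = (-136)**2 = 18496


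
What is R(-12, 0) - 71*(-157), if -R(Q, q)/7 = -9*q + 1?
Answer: 11140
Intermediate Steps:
R(Q, q) = -7 + 63*q (R(Q, q) = -7*(-9*q + 1) = -7*(1 - 9*q) = -7 + 63*q)
R(-12, 0) - 71*(-157) = (-7 + 63*0) - 71*(-157) = (-7 + 0) + 11147 = -7 + 11147 = 11140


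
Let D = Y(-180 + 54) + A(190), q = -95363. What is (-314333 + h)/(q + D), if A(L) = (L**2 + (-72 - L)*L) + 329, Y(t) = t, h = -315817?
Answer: 21005/3628 ≈ 5.7897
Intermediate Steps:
A(L) = 329 + L**2 + L*(-72 - L) (A(L) = (L**2 + L*(-72 - L)) + 329 = 329 + L**2 + L*(-72 - L))
D = -13477 (D = (-180 + 54) + (329 - 72*190) = -126 + (329 - 13680) = -126 - 13351 = -13477)
(-314333 + h)/(q + D) = (-314333 - 315817)/(-95363 - 13477) = -630150/(-108840) = -630150*(-1/108840) = 21005/3628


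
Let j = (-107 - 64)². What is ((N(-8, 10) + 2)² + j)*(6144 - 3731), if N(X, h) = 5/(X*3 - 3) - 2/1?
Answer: 51437230882/729 ≈ 7.0559e+7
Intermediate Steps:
j = 29241 (j = (-171)² = 29241)
N(X, h) = -2 + 5/(-3 + 3*X) (N(X, h) = 5/(3*X - 3) - 2*1 = 5/(-3 + 3*X) - 2 = -2 + 5/(-3 + 3*X))
((N(-8, 10) + 2)² + j)*(6144 - 3731) = (((11 - 6*(-8))/(3*(-1 - 8)) + 2)² + 29241)*(6144 - 3731) = (((⅓)*(11 + 48)/(-9) + 2)² + 29241)*2413 = (((⅓)*(-⅑)*59 + 2)² + 29241)*2413 = ((-59/27 + 2)² + 29241)*2413 = ((-5/27)² + 29241)*2413 = (25/729 + 29241)*2413 = (21316714/729)*2413 = 51437230882/729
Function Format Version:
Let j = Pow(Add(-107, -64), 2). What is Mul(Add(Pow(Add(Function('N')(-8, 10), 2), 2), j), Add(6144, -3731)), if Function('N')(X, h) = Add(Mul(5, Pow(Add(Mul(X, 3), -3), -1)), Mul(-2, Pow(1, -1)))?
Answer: Rational(51437230882, 729) ≈ 7.0559e+7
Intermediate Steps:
j = 29241 (j = Pow(-171, 2) = 29241)
Function('N')(X, h) = Add(-2, Mul(5, Pow(Add(-3, Mul(3, X)), -1))) (Function('N')(X, h) = Add(Mul(5, Pow(Add(Mul(3, X), -3), -1)), Mul(-2, 1)) = Add(Mul(5, Pow(Add(-3, Mul(3, X)), -1)), -2) = Add(-2, Mul(5, Pow(Add(-3, Mul(3, X)), -1))))
Mul(Add(Pow(Add(Function('N')(-8, 10), 2), 2), j), Add(6144, -3731)) = Mul(Add(Pow(Add(Mul(Rational(1, 3), Pow(Add(-1, -8), -1), Add(11, Mul(-6, -8))), 2), 2), 29241), Add(6144, -3731)) = Mul(Add(Pow(Add(Mul(Rational(1, 3), Pow(-9, -1), Add(11, 48)), 2), 2), 29241), 2413) = Mul(Add(Pow(Add(Mul(Rational(1, 3), Rational(-1, 9), 59), 2), 2), 29241), 2413) = Mul(Add(Pow(Add(Rational(-59, 27), 2), 2), 29241), 2413) = Mul(Add(Pow(Rational(-5, 27), 2), 29241), 2413) = Mul(Add(Rational(25, 729), 29241), 2413) = Mul(Rational(21316714, 729), 2413) = Rational(51437230882, 729)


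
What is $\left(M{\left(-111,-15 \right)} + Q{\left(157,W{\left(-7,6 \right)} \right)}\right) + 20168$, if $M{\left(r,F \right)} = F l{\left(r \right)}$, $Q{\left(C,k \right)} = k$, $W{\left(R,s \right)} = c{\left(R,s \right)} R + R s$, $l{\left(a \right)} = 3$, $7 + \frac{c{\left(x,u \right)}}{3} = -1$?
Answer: $20249$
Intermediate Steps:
$c{\left(x,u \right)} = -24$ ($c{\left(x,u \right)} = -21 + 3 \left(-1\right) = -21 - 3 = -24$)
$W{\left(R,s \right)} = - 24 R + R s$
$M{\left(r,F \right)} = 3 F$ ($M{\left(r,F \right)} = F 3 = 3 F$)
$\left(M{\left(-111,-15 \right)} + Q{\left(157,W{\left(-7,6 \right)} \right)}\right) + 20168 = \left(3 \left(-15\right) - 7 \left(-24 + 6\right)\right) + 20168 = \left(-45 - -126\right) + 20168 = \left(-45 + 126\right) + 20168 = 81 + 20168 = 20249$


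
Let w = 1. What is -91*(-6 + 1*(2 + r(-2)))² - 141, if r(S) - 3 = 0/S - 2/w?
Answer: -960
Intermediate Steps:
r(S) = 1 (r(S) = 3 + (0/S - 2/1) = 3 + (0 - 2*1) = 3 + (0 - 2) = 3 - 2 = 1)
-91*(-6 + 1*(2 + r(-2)))² - 141 = -91*(-6 + 1*(2 + 1))² - 141 = -91*(-6 + 1*3)² - 141 = -91*(-6 + 3)² - 141 = -91*(-3)² - 141 = -91*9 - 141 = -819 - 141 = -960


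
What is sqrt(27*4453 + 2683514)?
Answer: sqrt(2803745) ≈ 1674.4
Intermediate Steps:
sqrt(27*4453 + 2683514) = sqrt(120231 + 2683514) = sqrt(2803745)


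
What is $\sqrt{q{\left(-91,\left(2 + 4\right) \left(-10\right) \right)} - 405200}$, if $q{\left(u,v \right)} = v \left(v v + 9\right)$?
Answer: $2 i \sqrt{155435} \approx 788.5 i$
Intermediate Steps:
$q{\left(u,v \right)} = v \left(9 + v^{2}\right)$ ($q{\left(u,v \right)} = v \left(v^{2} + 9\right) = v \left(9 + v^{2}\right)$)
$\sqrt{q{\left(-91,\left(2 + 4\right) \left(-10\right) \right)} - 405200} = \sqrt{\left(2 + 4\right) \left(-10\right) \left(9 + \left(\left(2 + 4\right) \left(-10\right)\right)^{2}\right) - 405200} = \sqrt{6 \left(-10\right) \left(9 + \left(6 \left(-10\right)\right)^{2}\right) - 405200} = \sqrt{- 60 \left(9 + \left(-60\right)^{2}\right) - 405200} = \sqrt{- 60 \left(9 + 3600\right) - 405200} = \sqrt{\left(-60\right) 3609 - 405200} = \sqrt{-216540 - 405200} = \sqrt{-621740} = 2 i \sqrt{155435}$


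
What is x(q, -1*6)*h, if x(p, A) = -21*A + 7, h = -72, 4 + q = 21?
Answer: -9576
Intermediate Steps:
q = 17 (q = -4 + 21 = 17)
x(p, A) = 7 - 21*A
x(q, -1*6)*h = (7 - (-21)*6)*(-72) = (7 - 21*(-6))*(-72) = (7 + 126)*(-72) = 133*(-72) = -9576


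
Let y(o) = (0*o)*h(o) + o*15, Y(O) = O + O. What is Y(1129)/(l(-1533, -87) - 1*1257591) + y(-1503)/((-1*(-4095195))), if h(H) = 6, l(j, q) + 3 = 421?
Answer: -2505994373/343224572249 ≈ -0.0073013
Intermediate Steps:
Y(O) = 2*O
l(j, q) = 418 (l(j, q) = -3 + 421 = 418)
y(o) = 15*o (y(o) = (0*o)*6 + o*15 = 0*6 + 15*o = 0 + 15*o = 15*o)
Y(1129)/(l(-1533, -87) - 1*1257591) + y(-1503)/((-1*(-4095195))) = (2*1129)/(418 - 1*1257591) + (15*(-1503))/((-1*(-4095195))) = 2258/(418 - 1257591) - 22545/4095195 = 2258/(-1257173) - 22545*1/4095195 = 2258*(-1/1257173) - 1503/273013 = -2258/1257173 - 1503/273013 = -2505994373/343224572249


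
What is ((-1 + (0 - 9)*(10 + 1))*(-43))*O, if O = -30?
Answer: -129000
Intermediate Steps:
((-1 + (0 - 9)*(10 + 1))*(-43))*O = ((-1 + (0 - 9)*(10 + 1))*(-43))*(-30) = ((-1 - 9*11)*(-43))*(-30) = ((-1 - 99)*(-43))*(-30) = -100*(-43)*(-30) = 4300*(-30) = -129000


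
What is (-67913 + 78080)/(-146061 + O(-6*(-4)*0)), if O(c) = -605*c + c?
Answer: -3389/48687 ≈ -0.069608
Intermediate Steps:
O(c) = -604*c
(-67913 + 78080)/(-146061 + O(-6*(-4)*0)) = (-67913 + 78080)/(-146061 - 604*(-6*(-4))*0) = 10167/(-146061 - 14496*0) = 10167/(-146061 - 604*0) = 10167/(-146061 + 0) = 10167/(-146061) = 10167*(-1/146061) = -3389/48687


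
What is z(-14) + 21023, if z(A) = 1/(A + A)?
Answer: 588643/28 ≈ 21023.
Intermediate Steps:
z(A) = 1/(2*A)
z(-14) + 21023 = (½)/(-14) + 21023 = (½)*(-1/14) + 21023 = -1/28 + 21023 = 588643/28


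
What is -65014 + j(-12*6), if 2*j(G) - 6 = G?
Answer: -65047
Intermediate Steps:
j(G) = 3 + G/2
-65014 + j(-12*6) = -65014 + (3 + (-12*6)/2) = -65014 + (3 + (½)*(-72)) = -65014 + (3 - 36) = -65014 - 33 = -65047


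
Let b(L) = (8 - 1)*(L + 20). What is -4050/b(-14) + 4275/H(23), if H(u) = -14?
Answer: -5625/14 ≈ -401.79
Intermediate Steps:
b(L) = 140 + 7*L (b(L) = 7*(20 + L) = 140 + 7*L)
-4050/b(-14) + 4275/H(23) = -4050/(140 + 7*(-14)) + 4275/(-14) = -4050/(140 - 98) + 4275*(-1/14) = -4050/42 - 4275/14 = -4050*1/42 - 4275/14 = -675/7 - 4275/14 = -5625/14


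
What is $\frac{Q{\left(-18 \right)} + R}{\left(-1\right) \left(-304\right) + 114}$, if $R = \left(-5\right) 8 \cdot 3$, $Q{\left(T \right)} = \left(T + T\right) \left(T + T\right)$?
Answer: $\frac{588}{209} \approx 2.8134$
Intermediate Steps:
$Q{\left(T \right)} = 4 T^{2}$ ($Q{\left(T \right)} = 2 T 2 T = 4 T^{2}$)
$R = -120$ ($R = \left(-40\right) 3 = -120$)
$\frac{Q{\left(-18 \right)} + R}{\left(-1\right) \left(-304\right) + 114} = \frac{4 \left(-18\right)^{2} - 120}{\left(-1\right) \left(-304\right) + 114} = \frac{4 \cdot 324 - 120}{304 + 114} = \frac{1296 - 120}{418} = 1176 \cdot \frac{1}{418} = \frac{588}{209}$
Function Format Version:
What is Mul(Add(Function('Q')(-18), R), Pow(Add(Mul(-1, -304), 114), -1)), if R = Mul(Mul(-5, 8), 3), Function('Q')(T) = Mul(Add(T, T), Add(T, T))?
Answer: Rational(588, 209) ≈ 2.8134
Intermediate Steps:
Function('Q')(T) = Mul(4, Pow(T, 2)) (Function('Q')(T) = Mul(Mul(2, T), Mul(2, T)) = Mul(4, Pow(T, 2)))
R = -120 (R = Mul(-40, 3) = -120)
Mul(Add(Function('Q')(-18), R), Pow(Add(Mul(-1, -304), 114), -1)) = Mul(Add(Mul(4, Pow(-18, 2)), -120), Pow(Add(Mul(-1, -304), 114), -1)) = Mul(Add(Mul(4, 324), -120), Pow(Add(304, 114), -1)) = Mul(Add(1296, -120), Pow(418, -1)) = Mul(1176, Rational(1, 418)) = Rational(588, 209)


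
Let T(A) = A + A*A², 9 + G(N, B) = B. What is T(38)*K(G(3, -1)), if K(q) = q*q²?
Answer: -54910000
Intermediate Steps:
G(N, B) = -9 + B
K(q) = q³
T(A) = A + A³
T(38)*K(G(3, -1)) = (38 + 38³)*(-9 - 1)³ = (38 + 54872)*(-10)³ = 54910*(-1000) = -54910000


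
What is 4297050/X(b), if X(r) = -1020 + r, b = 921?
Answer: -477450/11 ≈ -43405.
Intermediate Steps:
4297050/X(b) = 4297050/(-1020 + 921) = 4297050/(-99) = 4297050*(-1/99) = -477450/11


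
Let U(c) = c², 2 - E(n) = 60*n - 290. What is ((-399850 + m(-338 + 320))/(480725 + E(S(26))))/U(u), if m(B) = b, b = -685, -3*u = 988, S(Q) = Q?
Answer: -400535/52002119312 ≈ -7.7023e-6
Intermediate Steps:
u = -988/3 (u = -⅓*988 = -988/3 ≈ -329.33)
E(n) = 292 - 60*n (E(n) = 2 - (60*n - 290) = 2 - (-290 + 60*n) = 2 + (290 - 60*n) = 292 - 60*n)
m(B) = -685
((-399850 + m(-338 + 320))/(480725 + E(S(26))))/U(u) = ((-399850 - 685)/(480725 + (292 - 60*26)))/((-988/3)²) = (-400535/(480725 + (292 - 1560)))/(976144/9) = -400535/(480725 - 1268)*(9/976144) = -400535/479457*(9/976144) = -400535*1/479457*(9/976144) = -400535/479457*9/976144 = -400535/52002119312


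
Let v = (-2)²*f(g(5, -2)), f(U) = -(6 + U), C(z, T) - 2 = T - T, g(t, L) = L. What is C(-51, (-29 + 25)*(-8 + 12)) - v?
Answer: 18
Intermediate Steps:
C(z, T) = 2 (C(z, T) = 2 + (T - T) = 2 + 0 = 2)
f(U) = -6 - U
v = -16 (v = (-2)²*(-6 - 1*(-2)) = 4*(-6 + 2) = 4*(-4) = -16)
C(-51, (-29 + 25)*(-8 + 12)) - v = 2 - 1*(-16) = 2 + 16 = 18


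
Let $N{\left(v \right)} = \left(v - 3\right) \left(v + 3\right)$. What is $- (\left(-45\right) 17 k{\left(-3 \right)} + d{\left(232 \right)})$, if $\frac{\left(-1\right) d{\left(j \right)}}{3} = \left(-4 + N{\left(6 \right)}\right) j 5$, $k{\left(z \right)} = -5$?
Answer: $76215$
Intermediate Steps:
$N{\left(v \right)} = \left(-3 + v\right) \left(3 + v\right)$
$d{\left(j \right)} = - 345 j$ ($d{\left(j \right)} = - 3 \left(-4 - \left(9 - 6^{2}\right)\right) j 5 = - 3 \left(-4 + \left(-9 + 36\right)\right) j 5 = - 3 \left(-4 + 27\right) j 5 = - 3 \cdot 23 j 5 = - 3 \cdot 115 j = - 345 j$)
$- (\left(-45\right) 17 k{\left(-3 \right)} + d{\left(232 \right)}) = - (\left(-45\right) 17 \left(-5\right) - 80040) = - (\left(-765\right) \left(-5\right) - 80040) = - (3825 - 80040) = \left(-1\right) \left(-76215\right) = 76215$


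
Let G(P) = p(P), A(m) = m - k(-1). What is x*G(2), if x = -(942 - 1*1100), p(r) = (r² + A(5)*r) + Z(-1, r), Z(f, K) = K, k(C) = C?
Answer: 2844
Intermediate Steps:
A(m) = 1 + m (A(m) = m - 1*(-1) = m + 1 = 1 + m)
p(r) = r² + 7*r (p(r) = (r² + (1 + 5)*r) + r = (r² + 6*r) + r = r² + 7*r)
G(P) = P*(7 + P)
x = 158 (x = -(942 - 1100) = -1*(-158) = 158)
x*G(2) = 158*(2*(7 + 2)) = 158*(2*9) = 158*18 = 2844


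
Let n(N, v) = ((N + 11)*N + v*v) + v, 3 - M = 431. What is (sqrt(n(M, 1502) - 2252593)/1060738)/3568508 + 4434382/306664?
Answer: 2217191/153332 + sqrt(183389)/3785252038904 ≈ 14.460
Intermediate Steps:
M = -428 (M = 3 - 1*431 = 3 - 431 = -428)
n(N, v) = v + v**2 + N*(11 + N) (n(N, v) = ((11 + N)*N + v**2) + v = (N*(11 + N) + v**2) + v = (v**2 + N*(11 + N)) + v = v + v**2 + N*(11 + N))
(sqrt(n(M, 1502) - 2252593)/1060738)/3568508 + 4434382/306664 = (sqrt((1502 + (-428)**2 + 1502**2 + 11*(-428)) - 2252593)/1060738)/3568508 + 4434382/306664 = (sqrt((1502 + 183184 + 2256004 - 4708) - 2252593)*(1/1060738))*(1/3568508) + 4434382*(1/306664) = (sqrt(2435982 - 2252593)*(1/1060738))*(1/3568508) + 2217191/153332 = (sqrt(183389)*(1/1060738))*(1/3568508) + 2217191/153332 = (sqrt(183389)/1060738)*(1/3568508) + 2217191/153332 = sqrt(183389)/3785252038904 + 2217191/153332 = 2217191/153332 + sqrt(183389)/3785252038904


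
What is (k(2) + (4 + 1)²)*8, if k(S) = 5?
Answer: 240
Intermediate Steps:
(k(2) + (4 + 1)²)*8 = (5 + (4 + 1)²)*8 = (5 + 5²)*8 = (5 + 25)*8 = 30*8 = 240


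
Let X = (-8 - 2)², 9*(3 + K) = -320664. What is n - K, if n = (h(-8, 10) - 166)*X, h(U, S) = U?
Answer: 54697/3 ≈ 18232.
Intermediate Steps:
K = -106897/3 (K = -3 + (⅑)*(-320664) = -3 - 106888/3 = -106897/3 ≈ -35632.)
X = 100 (X = (-10)² = 100)
n = -17400 (n = (-8 - 166)*100 = -174*100 = -17400)
n - K = -17400 - 1*(-106897/3) = -17400 + 106897/3 = 54697/3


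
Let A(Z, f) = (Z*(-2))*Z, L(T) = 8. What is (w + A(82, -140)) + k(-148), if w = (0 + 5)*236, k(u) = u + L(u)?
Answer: -12408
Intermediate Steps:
A(Z, f) = -2*Z² (A(Z, f) = (-2*Z)*Z = -2*Z²)
k(u) = 8 + u (k(u) = u + 8 = 8 + u)
w = 1180 (w = 5*236 = 1180)
(w + A(82, -140)) + k(-148) = (1180 - 2*82²) + (8 - 148) = (1180 - 2*6724) - 140 = (1180 - 13448) - 140 = -12268 - 140 = -12408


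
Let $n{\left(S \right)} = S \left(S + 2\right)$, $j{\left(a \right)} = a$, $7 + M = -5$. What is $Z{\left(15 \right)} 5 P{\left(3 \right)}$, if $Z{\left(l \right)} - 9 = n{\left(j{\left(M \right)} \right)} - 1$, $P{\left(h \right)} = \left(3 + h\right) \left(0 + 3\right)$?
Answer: $11520$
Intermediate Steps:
$M = -12$ ($M = -7 - 5 = -12$)
$P{\left(h \right)} = 9 + 3 h$ ($P{\left(h \right)} = \left(3 + h\right) 3 = 9 + 3 h$)
$n{\left(S \right)} = S \left(2 + S\right)$
$Z{\left(l \right)} = 128$ ($Z{\left(l \right)} = 9 - \left(1 + 12 \left(2 - 12\right)\right) = 9 - -119 = 9 + \left(120 - 1\right) = 9 + 119 = 128$)
$Z{\left(15 \right)} 5 P{\left(3 \right)} = 128 \cdot 5 \left(9 + 3 \cdot 3\right) = 640 \left(9 + 9\right) = 640 \cdot 18 = 11520$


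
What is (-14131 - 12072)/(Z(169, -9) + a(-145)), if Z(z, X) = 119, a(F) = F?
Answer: 26203/26 ≈ 1007.8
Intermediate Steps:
(-14131 - 12072)/(Z(169, -9) + a(-145)) = (-14131 - 12072)/(119 - 145) = -26203/(-26) = -26203*(-1/26) = 26203/26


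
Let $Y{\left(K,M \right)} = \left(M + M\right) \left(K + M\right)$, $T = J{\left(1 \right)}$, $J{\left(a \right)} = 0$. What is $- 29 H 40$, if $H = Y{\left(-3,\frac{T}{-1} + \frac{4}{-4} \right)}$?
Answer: $-9280$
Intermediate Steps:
$T = 0$
$Y{\left(K,M \right)} = 2 M \left(K + M\right)$
$H = 8$ ($H = 2 \left(\frac{0}{-1} + \frac{4}{-4}\right) \left(-3 + \left(\frac{0}{-1} + \frac{4}{-4}\right)\right) = 2 \left(0 \left(-1\right) + 4 \left(- \frac{1}{4}\right)\right) \left(-3 + \left(0 \left(-1\right) + 4 \left(- \frac{1}{4}\right)\right)\right) = 2 \left(0 - 1\right) \left(-3 + \left(0 - 1\right)\right) = 2 \left(-1\right) \left(-3 - 1\right) = 2 \left(-1\right) \left(-4\right) = 8$)
$- 29 H 40 = \left(-29\right) 8 \cdot 40 = \left(-232\right) 40 = -9280$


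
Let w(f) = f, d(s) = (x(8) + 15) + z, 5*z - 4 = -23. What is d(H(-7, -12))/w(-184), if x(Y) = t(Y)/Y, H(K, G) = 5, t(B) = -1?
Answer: -443/7360 ≈ -0.060190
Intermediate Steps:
z = -19/5 (z = 4/5 + (1/5)*(-23) = 4/5 - 23/5 = -19/5 ≈ -3.8000)
x(Y) = -1/Y
d(s) = 443/40 (d(s) = (-1/8 + 15) - 19/5 = 119/8 - 19/5 = 443/40)
d(H(-7, -12))/w(-184) = (443/40)/(-184) = (443/40)*(-1/184) = -443/7360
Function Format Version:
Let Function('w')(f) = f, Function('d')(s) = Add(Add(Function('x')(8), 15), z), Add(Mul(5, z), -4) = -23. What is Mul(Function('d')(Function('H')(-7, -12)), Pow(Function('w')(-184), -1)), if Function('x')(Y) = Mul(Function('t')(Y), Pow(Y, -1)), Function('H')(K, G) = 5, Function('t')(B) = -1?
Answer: Rational(-443, 7360) ≈ -0.060190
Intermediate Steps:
z = Rational(-19, 5) (z = Add(Rational(4, 5), Mul(Rational(1, 5), -23)) = Add(Rational(4, 5), Rational(-23, 5)) = Rational(-19, 5) ≈ -3.8000)
Function('x')(Y) = Mul(-1, Pow(Y, -1))
Function('d')(s) = Rational(443, 40) (Function('d')(s) = Add(Add(Mul(-1, Pow(8, -1)), 15), Rational(-19, 5)) = Add(Add(Mul(-1, Rational(1, 8)), 15), Rational(-19, 5)) = Add(Add(Rational(-1, 8), 15), Rational(-19, 5)) = Add(Rational(119, 8), Rational(-19, 5)) = Rational(443, 40))
Mul(Function('d')(Function('H')(-7, -12)), Pow(Function('w')(-184), -1)) = Mul(Rational(443, 40), Pow(-184, -1)) = Mul(Rational(443, 40), Rational(-1, 184)) = Rational(-443, 7360)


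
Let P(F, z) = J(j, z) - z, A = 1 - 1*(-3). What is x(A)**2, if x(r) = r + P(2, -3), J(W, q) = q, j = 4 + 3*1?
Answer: 16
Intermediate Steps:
A = 4 (A = 1 + 3 = 4)
j = 7 (j = 4 + 3 = 7)
P(F, z) = 0 (P(F, z) = z - z = 0)
x(r) = r (x(r) = r + 0 = r)
x(A)**2 = 4**2 = 16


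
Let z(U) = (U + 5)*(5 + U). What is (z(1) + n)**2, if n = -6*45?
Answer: 54756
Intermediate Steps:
z(U) = (5 + U)**2 (z(U) = (5 + U)*(5 + U) = (5 + U)**2)
n = -270
(z(1) + n)**2 = ((5 + 1)**2 - 270)**2 = (6**2 - 270)**2 = (36 - 270)**2 = (-234)**2 = 54756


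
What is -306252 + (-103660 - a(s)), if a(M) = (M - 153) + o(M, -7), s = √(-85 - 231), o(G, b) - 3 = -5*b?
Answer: -409797 - 2*I*√79 ≈ -4.098e+5 - 17.776*I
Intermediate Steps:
o(G, b) = 3 - 5*b
s = 2*I*√79 (s = √(-316) = 2*I*√79 ≈ 17.776*I)
a(M) = -115 + M (a(M) = (M - 153) + (3 - 5*(-7)) = (-153 + M) + (3 + 35) = (-153 + M) + 38 = -115 + M)
-306252 + (-103660 - a(s)) = -306252 + (-103660 - (-115 + 2*I*√79)) = -306252 + (-103660 + (115 - 2*I*√79)) = -306252 + (-103545 - 2*I*√79) = -409797 - 2*I*√79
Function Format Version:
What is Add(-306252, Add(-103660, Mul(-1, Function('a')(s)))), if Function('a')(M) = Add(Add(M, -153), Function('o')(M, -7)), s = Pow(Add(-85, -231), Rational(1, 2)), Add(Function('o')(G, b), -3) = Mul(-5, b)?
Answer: Add(-409797, Mul(-2, I, Pow(79, Rational(1, 2)))) ≈ Add(-4.0980e+5, Mul(-17.776, I))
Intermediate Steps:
Function('o')(G, b) = Add(3, Mul(-5, b))
s = Mul(2, I, Pow(79, Rational(1, 2))) (s = Pow(-316, Rational(1, 2)) = Mul(2, I, Pow(79, Rational(1, 2))) ≈ Mul(17.776, I))
Function('a')(M) = Add(-115, M) (Function('a')(M) = Add(Add(M, -153), Add(3, Mul(-5, -7))) = Add(Add(-153, M), Add(3, 35)) = Add(Add(-153, M), 38) = Add(-115, M))
Add(-306252, Add(-103660, Mul(-1, Function('a')(s)))) = Add(-306252, Add(-103660, Mul(-1, Add(-115, Mul(2, I, Pow(79, Rational(1, 2))))))) = Add(-306252, Add(-103660, Add(115, Mul(-2, I, Pow(79, Rational(1, 2)))))) = Add(-306252, Add(-103545, Mul(-2, I, Pow(79, Rational(1, 2))))) = Add(-409797, Mul(-2, I, Pow(79, Rational(1, 2))))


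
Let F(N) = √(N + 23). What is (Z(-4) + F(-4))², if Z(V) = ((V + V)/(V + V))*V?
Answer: (4 - √19)² ≈ 0.12881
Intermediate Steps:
F(N) = √(23 + N)
Z(V) = V (Z(V) = ((2*V)/((2*V)))*V = ((2*V)*(1/(2*V)))*V = 1*V = V)
(Z(-4) + F(-4))² = (-4 + √(23 - 4))² = (-4 + √19)²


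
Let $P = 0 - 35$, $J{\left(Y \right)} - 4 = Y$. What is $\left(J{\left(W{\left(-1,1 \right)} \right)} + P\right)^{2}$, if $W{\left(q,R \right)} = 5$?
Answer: $676$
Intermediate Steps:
$J{\left(Y \right)} = 4 + Y$
$P = -35$ ($P = 0 - 35 = -35$)
$\left(J{\left(W{\left(-1,1 \right)} \right)} + P\right)^{2} = \left(\left(4 + 5\right) - 35\right)^{2} = \left(9 - 35\right)^{2} = \left(-26\right)^{2} = 676$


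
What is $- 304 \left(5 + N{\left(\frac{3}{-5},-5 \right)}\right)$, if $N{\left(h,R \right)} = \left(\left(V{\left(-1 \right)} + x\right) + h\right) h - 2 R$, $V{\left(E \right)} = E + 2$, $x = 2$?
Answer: $- \frac{103056}{25} \approx -4122.2$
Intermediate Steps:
$V{\left(E \right)} = 2 + E$
$N{\left(h,R \right)} = - 2 R + h \left(3 + h\right)$ ($N{\left(h,R \right)} = \left(\left(\left(2 - 1\right) + 2\right) + h\right) h - 2 R = \left(\left(1 + 2\right) + h\right) h - 2 R = \left(3 + h\right) h - 2 R = h \left(3 + h\right) - 2 R = - 2 R + h \left(3 + h\right)$)
$- 304 \left(5 + N{\left(\frac{3}{-5},-5 \right)}\right) = - 304 \left(5 + \left(\left(\frac{3}{-5}\right)^{2} - -10 + 3 \frac{3}{-5}\right)\right) = - 304 \left(5 + \left(\left(3 \left(- \frac{1}{5}\right)\right)^{2} + 10 + 3 \cdot 3 \left(- \frac{1}{5}\right)\right)\right) = - 304 \left(5 + \left(\left(- \frac{3}{5}\right)^{2} + 10 + 3 \left(- \frac{3}{5}\right)\right)\right) = - 304 \left(5 + \left(\frac{9}{25} + 10 - \frac{9}{5}\right)\right) = - 304 \left(5 + \frac{214}{25}\right) = \left(-304\right) \frac{339}{25} = - \frac{103056}{25}$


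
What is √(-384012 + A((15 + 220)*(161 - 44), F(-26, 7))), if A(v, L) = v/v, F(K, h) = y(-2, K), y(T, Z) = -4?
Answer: I*√384011 ≈ 619.69*I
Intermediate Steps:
F(K, h) = -4
A(v, L) = 1
√(-384012 + A((15 + 220)*(161 - 44), F(-26, 7))) = √(-384012 + 1) = √(-384011) = I*√384011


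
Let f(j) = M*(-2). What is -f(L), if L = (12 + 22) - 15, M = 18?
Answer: 36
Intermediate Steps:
L = 19 (L = 34 - 15 = 19)
f(j) = -36 (f(j) = 18*(-2) = -36)
-f(L) = -1*(-36) = 36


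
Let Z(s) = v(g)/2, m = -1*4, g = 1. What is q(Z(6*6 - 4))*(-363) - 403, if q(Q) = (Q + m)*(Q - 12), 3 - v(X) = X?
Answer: -12382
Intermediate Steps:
v(X) = 3 - X
m = -4
Z(s) = 1 (Z(s) = (3 - 1*1)/2 = (3 - 1)*(1/2) = 2*(1/2) = 1)
q(Q) = (-12 + Q)*(-4 + Q) (q(Q) = (Q - 4)*(Q - 12) = (-4 + Q)*(-12 + Q) = (-12 + Q)*(-4 + Q))
q(Z(6*6 - 4))*(-363) - 403 = (48 + 1**2 - 16*1)*(-363) - 403 = (48 + 1 - 16)*(-363) - 403 = 33*(-363) - 403 = -11979 - 403 = -12382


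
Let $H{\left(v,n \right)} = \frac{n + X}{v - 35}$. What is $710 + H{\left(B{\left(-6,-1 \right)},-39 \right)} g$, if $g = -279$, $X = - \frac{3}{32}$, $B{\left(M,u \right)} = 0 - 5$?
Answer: $\frac{559771}{1280} \approx 437.32$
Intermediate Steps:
$B{\left(M,u \right)} = -5$
$X = - \frac{3}{32}$ ($X = \left(-3\right) \frac{1}{32} = - \frac{3}{32} \approx -0.09375$)
$H{\left(v,n \right)} = \frac{- \frac{3}{32} + n}{-35 + v}$ ($H{\left(v,n \right)} = \frac{n - \frac{3}{32}}{v - 35} = \frac{- \frac{3}{32} + n}{-35 + v}$)
$710 + H{\left(B{\left(-6,-1 \right)},-39 \right)} g = 710 + \frac{- \frac{3}{32} - 39}{-35 - 5} \left(-279\right) = 710 + \frac{1}{-40} \left(- \frac{1251}{32}\right) \left(-279\right) = 710 + \left(- \frac{1}{40}\right) \left(- \frac{1251}{32}\right) \left(-279\right) = 710 + \frac{1251}{1280} \left(-279\right) = 710 - \frac{349029}{1280} = \frac{559771}{1280}$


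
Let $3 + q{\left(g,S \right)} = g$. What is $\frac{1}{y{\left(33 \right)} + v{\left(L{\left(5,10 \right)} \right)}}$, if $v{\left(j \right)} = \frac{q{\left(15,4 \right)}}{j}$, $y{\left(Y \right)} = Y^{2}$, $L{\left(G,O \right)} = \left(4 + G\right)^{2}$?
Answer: $\frac{27}{29407} \approx 0.00091815$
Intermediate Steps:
$q{\left(g,S \right)} = -3 + g$
$v{\left(j \right)} = \frac{12}{j}$ ($v{\left(j \right)} = \frac{-3 + 15}{j} = \frac{12}{j}$)
$\frac{1}{y{\left(33 \right)} + v{\left(L{\left(5,10 \right)} \right)}} = \frac{1}{33^{2} + \frac{12}{\left(4 + 5\right)^{2}}} = \frac{1}{1089 + \frac{12}{9^{2}}} = \frac{1}{1089 + \frac{12}{81}} = \frac{1}{1089 + 12 \cdot \frac{1}{81}} = \frac{1}{1089 + \frac{4}{27}} = \frac{1}{\frac{29407}{27}} = \frac{27}{29407}$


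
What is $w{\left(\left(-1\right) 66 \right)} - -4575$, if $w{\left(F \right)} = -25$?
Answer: $4550$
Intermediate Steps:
$w{\left(\left(-1\right) 66 \right)} - -4575 = -25 - -4575 = -25 + 4575 = 4550$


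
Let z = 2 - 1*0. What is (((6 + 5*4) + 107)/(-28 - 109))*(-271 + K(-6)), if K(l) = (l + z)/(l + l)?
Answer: 107996/411 ≈ 262.76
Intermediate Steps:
z = 2 (z = 2 + 0 = 2)
K(l) = (2 + l)/(2*l) (K(l) = (l + 2)/(l + l) = (2 + l)/((2*l)) = (2 + l)*(1/(2*l)) = (2 + l)/(2*l))
(((6 + 5*4) + 107)/(-28 - 109))*(-271 + K(-6)) = (((6 + 5*4) + 107)/(-28 - 109))*(-271 + (1/2)*(2 - 6)/(-6)) = (((6 + 20) + 107)/(-137))*(-271 + (1/2)*(-1/6)*(-4)) = ((26 + 107)*(-1/137))*(-271 + 1/3) = (133*(-1/137))*(-812/3) = -133/137*(-812/3) = 107996/411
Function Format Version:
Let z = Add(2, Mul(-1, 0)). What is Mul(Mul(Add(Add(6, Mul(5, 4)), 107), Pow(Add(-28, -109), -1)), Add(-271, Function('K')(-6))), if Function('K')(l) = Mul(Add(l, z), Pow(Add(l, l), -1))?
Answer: Rational(107996, 411) ≈ 262.76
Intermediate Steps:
z = 2 (z = Add(2, 0) = 2)
Function('K')(l) = Mul(Rational(1, 2), Pow(l, -1), Add(2, l)) (Function('K')(l) = Mul(Add(l, 2), Pow(Add(l, l), -1)) = Mul(Add(2, l), Pow(Mul(2, l), -1)) = Mul(Add(2, l), Mul(Rational(1, 2), Pow(l, -1))) = Mul(Rational(1, 2), Pow(l, -1), Add(2, l)))
Mul(Mul(Add(Add(6, Mul(5, 4)), 107), Pow(Add(-28, -109), -1)), Add(-271, Function('K')(-6))) = Mul(Mul(Add(Add(6, Mul(5, 4)), 107), Pow(Add(-28, -109), -1)), Add(-271, Mul(Rational(1, 2), Pow(-6, -1), Add(2, -6)))) = Mul(Mul(Add(Add(6, 20), 107), Pow(-137, -1)), Add(-271, Mul(Rational(1, 2), Rational(-1, 6), -4))) = Mul(Mul(Add(26, 107), Rational(-1, 137)), Add(-271, Rational(1, 3))) = Mul(Mul(133, Rational(-1, 137)), Rational(-812, 3)) = Mul(Rational(-133, 137), Rational(-812, 3)) = Rational(107996, 411)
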